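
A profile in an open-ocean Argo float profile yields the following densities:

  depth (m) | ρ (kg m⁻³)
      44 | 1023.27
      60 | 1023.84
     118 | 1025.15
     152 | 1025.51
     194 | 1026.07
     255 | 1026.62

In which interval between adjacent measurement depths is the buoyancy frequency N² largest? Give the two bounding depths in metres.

Compute the density gradient over each adjacent pair:
  44–60 m: Δρ/Δz = 0.57/16 = 0.036 kg m⁻⁴
  60–118 m: Δρ/Δz = 1.31/58 = 0.023 kg m⁻⁴
  118–152 m: Δρ/Δz = 0.36/34 = 0.011 kg m⁻⁴
  152–194 m: Δρ/Δz = 0.56/42 = 0.013 kg m⁻⁴
  194–255 m: Δρ/Δz = 0.55/61 = 9.0 × 10⁻³ kg m⁻⁴
The largest gradient is in the 44–60 m interval — the pycnocline.

44–60 m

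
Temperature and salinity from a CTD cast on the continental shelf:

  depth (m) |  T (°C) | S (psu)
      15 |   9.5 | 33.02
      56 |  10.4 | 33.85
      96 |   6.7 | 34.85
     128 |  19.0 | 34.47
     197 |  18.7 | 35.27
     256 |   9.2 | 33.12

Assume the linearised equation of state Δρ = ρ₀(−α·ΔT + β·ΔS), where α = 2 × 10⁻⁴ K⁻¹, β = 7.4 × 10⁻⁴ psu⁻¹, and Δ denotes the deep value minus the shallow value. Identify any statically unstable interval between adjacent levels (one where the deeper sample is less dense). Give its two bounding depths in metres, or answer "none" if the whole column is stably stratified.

Evaluate Δρ/ρ₀ = −αΔT + βΔS across each adjacent pair:
  15–56 m: −αΔT+βΔS = −(2 × 10⁻⁴)(+0.9)+(7.4 × 10⁻⁴)(+0.83) = 4.3 × 10⁻⁴ → stable
  56–96 m: −αΔT+βΔS = −(2 × 10⁻⁴)(-3.7)+(7.4 × 10⁻⁴)(+1.00) = 1.5 × 10⁻³ → stable
  96–128 m: −αΔT+βΔS = −(2 × 10⁻⁴)(+12.3)+(7.4 × 10⁻⁴)(-0.38) = -2.7 × 10⁻³ → UNSTABLE
  128–197 m: −αΔT+βΔS = −(2 × 10⁻⁴)(-0.3)+(7.4 × 10⁻⁴)(+0.80) = 6.5 × 10⁻⁴ → stable
  197–256 m: −αΔT+βΔS = −(2 × 10⁻⁴)(-9.5)+(7.4 × 10⁻⁴)(-2.15) = 3.1 × 10⁻⁴ → stable
The 96–128 m interval has Δρ < 0: lighter water underlies denser water.

96–128 m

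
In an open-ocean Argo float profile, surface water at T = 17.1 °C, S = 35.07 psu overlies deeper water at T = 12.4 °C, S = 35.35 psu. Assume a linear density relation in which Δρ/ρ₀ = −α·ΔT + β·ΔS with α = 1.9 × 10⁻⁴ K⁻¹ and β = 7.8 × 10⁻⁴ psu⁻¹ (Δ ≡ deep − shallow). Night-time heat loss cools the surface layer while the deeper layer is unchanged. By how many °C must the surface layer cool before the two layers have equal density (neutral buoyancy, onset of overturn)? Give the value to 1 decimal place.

5.8 °C

Neutral buoyancy requires Δρ = 0, i.e. −α(T_deep − T_surf′) + β(S_deep − S_surf) = 0.
T_surf′ = T_deep − (β/α)·ΔS = 12.4 − (7.8 × 10⁻⁴/1.9 × 10⁻⁴)·(+0.28) = 11.251 °C.
Cooling required: 17.1 − (11.251) = 5.849 °C.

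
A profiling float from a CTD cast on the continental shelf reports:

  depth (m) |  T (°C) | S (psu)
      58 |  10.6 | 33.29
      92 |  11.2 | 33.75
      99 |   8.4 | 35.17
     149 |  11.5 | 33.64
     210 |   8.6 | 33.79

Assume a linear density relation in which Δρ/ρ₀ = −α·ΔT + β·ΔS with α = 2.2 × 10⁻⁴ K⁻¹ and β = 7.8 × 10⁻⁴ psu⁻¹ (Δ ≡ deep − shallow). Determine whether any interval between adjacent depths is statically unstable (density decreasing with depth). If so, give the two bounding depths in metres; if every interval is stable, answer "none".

Evaluate Δρ/ρ₀ = −αΔT + βΔS across each adjacent pair:
  58–92 m: −αΔT+βΔS = −(2.2 × 10⁻⁴)(+0.6)+(7.8 × 10⁻⁴)(+0.46) = 2.3 × 10⁻⁴ → stable
  92–99 m: −αΔT+βΔS = −(2.2 × 10⁻⁴)(-2.8)+(7.8 × 10⁻⁴)(+1.42) = 1.7 × 10⁻³ → stable
  99–149 m: −αΔT+βΔS = −(2.2 × 10⁻⁴)(+3.1)+(7.8 × 10⁻⁴)(-1.53) = -1.9 × 10⁻³ → UNSTABLE
  149–210 m: −αΔT+βΔS = −(2.2 × 10⁻⁴)(-2.9)+(7.8 × 10⁻⁴)(+0.15) = 7.6 × 10⁻⁴ → stable
The 99–149 m interval has Δρ < 0: lighter water underlies denser water.

99–149 m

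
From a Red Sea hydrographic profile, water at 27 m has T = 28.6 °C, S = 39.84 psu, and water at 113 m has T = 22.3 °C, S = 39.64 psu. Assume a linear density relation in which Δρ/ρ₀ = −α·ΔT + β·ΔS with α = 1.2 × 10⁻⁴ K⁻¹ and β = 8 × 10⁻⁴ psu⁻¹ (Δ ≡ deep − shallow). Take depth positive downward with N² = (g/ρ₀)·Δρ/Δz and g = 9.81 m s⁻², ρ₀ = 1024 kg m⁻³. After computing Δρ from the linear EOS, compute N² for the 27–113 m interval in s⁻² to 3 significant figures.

6.80 × 10⁻⁵ s⁻²

ΔT = -6.3 K, ΔS = -0.20 psu (deep − shallow).
Δρ/ρ₀ = −αΔT + βΔS = 7.56 × 10⁻⁴ − 1.60 × 10⁻⁴ = 5.96 × 10⁻⁴, so Δρ ≈ 0.6103 kg m⁻³.
N² = (g/ρ₀)·Δρ/Δz = g·(Δρ/ρ₀)/Δz = 9.81 × 5.96 × 10⁻⁴ / 86 = 6.7986 × 10⁻⁵ s⁻² ≈ 6.80 × 10⁻⁵ s⁻².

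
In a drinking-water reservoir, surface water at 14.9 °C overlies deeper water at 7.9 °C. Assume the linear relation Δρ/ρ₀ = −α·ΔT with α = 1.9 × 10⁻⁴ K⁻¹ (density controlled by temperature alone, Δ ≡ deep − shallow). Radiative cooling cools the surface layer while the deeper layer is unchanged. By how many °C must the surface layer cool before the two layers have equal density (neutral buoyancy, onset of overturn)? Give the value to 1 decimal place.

7.0 °C

With temperature the only control, equal density requires T_surf′ = T_deep.
T_surf′ = 7.9 °C.
Cooling required: 14.9 − 7.9 = 7.0 °C.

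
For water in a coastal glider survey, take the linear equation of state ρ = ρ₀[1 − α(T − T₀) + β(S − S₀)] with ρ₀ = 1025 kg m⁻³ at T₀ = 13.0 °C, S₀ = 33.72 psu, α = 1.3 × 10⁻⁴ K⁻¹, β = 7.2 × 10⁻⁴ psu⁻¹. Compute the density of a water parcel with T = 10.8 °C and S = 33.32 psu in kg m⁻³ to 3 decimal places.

1024.998 kg m⁻³

T − T₀ = -2.2 K, S − S₀ = -0.40 psu.
Bracket = 1 − α·(-2.2) + β·(-0.40) = 1 + (-2.00 × 10⁻⁶) = 0.9999980.
ρ = 1025 × 0.9999980 = 1024.998 kg m⁻³.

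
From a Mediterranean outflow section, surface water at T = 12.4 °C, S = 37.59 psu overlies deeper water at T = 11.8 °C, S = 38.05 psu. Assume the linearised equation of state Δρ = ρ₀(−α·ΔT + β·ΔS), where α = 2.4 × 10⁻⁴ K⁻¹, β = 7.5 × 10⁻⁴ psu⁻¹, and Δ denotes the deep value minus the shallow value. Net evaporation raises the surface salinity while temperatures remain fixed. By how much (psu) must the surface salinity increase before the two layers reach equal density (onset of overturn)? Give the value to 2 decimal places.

Neutral buoyancy requires −α(T_deep − T_surf) + β(S_deep − S_surf′) = 0.
S_surf′ = S_deep − (α/β)·ΔT = 38.05 − (2.4 × 10⁻⁴/7.5 × 10⁻⁴)·(-0.6) = 38.2420 psu.
Increase required: 38.2420 − 37.59 = 0.6520 psu.

0.65 psu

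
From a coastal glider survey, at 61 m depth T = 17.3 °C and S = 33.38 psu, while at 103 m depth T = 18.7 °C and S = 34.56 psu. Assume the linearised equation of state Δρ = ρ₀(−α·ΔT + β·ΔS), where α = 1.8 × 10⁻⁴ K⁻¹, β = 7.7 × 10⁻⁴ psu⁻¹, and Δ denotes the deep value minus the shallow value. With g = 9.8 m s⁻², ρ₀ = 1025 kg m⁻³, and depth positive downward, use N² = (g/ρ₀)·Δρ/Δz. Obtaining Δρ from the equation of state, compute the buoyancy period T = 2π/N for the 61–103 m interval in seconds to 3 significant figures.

508 s

ΔT = +1.4 K, ΔS = +1.18 psu (deep − shallow).
Δρ/ρ₀ = −αΔT + βΔS = -2.52 × 10⁻⁴ + 9.086 × 10⁻⁴ = 6.566 × 10⁻⁴, so Δρ ≈ 0.6730 kg m⁻³.
N² = (g/ρ₀)·Δρ/Δz = g·(Δρ/ρ₀)/Δz = 9.8 × 6.566 × 10⁻⁴ / 42 = 1.5321 × 10⁻⁴ s⁻².
N = √(1.5321 × 10⁻⁴) = 0.012378 rad s⁻¹ → T = 2π/N = 507.61 s ≈ 508 s.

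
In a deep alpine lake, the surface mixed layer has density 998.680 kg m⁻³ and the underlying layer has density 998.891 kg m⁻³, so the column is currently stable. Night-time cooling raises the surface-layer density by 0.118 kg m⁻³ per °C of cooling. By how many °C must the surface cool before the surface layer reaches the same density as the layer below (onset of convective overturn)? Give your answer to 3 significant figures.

1.79 °C

Density deficit of the surface layer: 998.891 − 998.680 = 0.211 kg m⁻³.
Required change = 0.211 / 0.118 = 1.79 °C.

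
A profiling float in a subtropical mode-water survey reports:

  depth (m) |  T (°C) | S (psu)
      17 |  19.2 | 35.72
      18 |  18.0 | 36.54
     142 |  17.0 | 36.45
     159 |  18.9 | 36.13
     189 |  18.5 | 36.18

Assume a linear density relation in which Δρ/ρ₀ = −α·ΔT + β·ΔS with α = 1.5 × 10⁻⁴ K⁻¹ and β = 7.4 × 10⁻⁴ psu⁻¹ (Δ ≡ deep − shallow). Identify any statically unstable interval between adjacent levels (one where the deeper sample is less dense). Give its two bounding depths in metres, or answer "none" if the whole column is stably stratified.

142–159 m

Evaluate Δρ/ρ₀ = −αΔT + βΔS across each adjacent pair:
  17–18 m: −αΔT+βΔS = −(1.5 × 10⁻⁴)(-1.2)+(7.4 × 10⁻⁴)(+0.82) = 7.9 × 10⁻⁴ → stable
  18–142 m: −αΔT+βΔS = −(1.5 × 10⁻⁴)(-1.0)+(7.4 × 10⁻⁴)(-0.09) = 8.3 × 10⁻⁵ → stable
  142–159 m: −αΔT+βΔS = −(1.5 × 10⁻⁴)(+1.9)+(7.4 × 10⁻⁴)(-0.32) = -5.2 × 10⁻⁴ → UNSTABLE
  159–189 m: −αΔT+βΔS = −(1.5 × 10⁻⁴)(-0.4)+(7.4 × 10⁻⁴)(+0.05) = 9.7 × 10⁻⁵ → stable
The 142–159 m interval has Δρ < 0: lighter water underlies denser water.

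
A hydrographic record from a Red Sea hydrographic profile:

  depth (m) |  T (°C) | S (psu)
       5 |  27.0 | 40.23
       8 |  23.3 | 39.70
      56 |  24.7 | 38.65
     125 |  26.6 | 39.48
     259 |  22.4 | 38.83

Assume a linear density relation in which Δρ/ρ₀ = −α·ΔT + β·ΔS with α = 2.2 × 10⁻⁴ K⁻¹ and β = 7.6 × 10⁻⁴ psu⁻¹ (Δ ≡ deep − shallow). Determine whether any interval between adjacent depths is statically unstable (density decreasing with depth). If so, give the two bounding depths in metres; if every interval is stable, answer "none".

8–56 m

Evaluate Δρ/ρ₀ = −αΔT + βΔS across each adjacent pair:
  5–8 m: −αΔT+βΔS = −(2.2 × 10⁻⁴)(-3.7)+(7.6 × 10⁻⁴)(-0.53) = 4.1 × 10⁻⁴ → stable
  8–56 m: −αΔT+βΔS = −(2.2 × 10⁻⁴)(+1.4)+(7.6 × 10⁻⁴)(-1.05) = -1.1 × 10⁻³ → UNSTABLE
  56–125 m: −αΔT+βΔS = −(2.2 × 10⁻⁴)(+1.9)+(7.6 × 10⁻⁴)(+0.83) = 2.1 × 10⁻⁴ → stable
  125–259 m: −αΔT+βΔS = −(2.2 × 10⁻⁴)(-4.2)+(7.6 × 10⁻⁴)(-0.65) = 4.3 × 10⁻⁴ → stable
The 8–56 m interval has Δρ < 0: lighter water underlies denser water.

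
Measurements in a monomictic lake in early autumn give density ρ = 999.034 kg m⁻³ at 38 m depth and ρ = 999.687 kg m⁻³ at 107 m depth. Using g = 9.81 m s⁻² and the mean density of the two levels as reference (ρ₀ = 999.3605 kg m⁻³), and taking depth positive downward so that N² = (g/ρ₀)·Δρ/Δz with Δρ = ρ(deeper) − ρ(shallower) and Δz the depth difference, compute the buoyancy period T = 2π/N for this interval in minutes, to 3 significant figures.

Δρ = 999.687 − 999.034 = 0.653 kg m⁻³ over Δz = 107 − 38 = 69 m.
N² = (9.81/999.3605) × (0.653/69) = 9.2899 × 10⁻⁵ s⁻².
N = √(9.2899 × 10⁻⁵) = 9.6384 × 10⁻³ rad s⁻¹, so T = 2π/N = 651.89 s = 10.865 min ≈ 10.9 min.

10.9 min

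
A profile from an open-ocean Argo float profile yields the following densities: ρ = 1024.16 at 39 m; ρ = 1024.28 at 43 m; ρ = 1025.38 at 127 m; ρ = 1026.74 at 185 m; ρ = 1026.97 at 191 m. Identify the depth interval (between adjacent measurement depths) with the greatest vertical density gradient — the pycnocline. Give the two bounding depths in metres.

Compute the density gradient over each adjacent pair:
  39–43 m: Δρ/Δz = 0.12/4 = 0.030 kg m⁻⁴
  43–127 m: Δρ/Δz = 1.10/84 = 0.013 kg m⁻⁴
  127–185 m: Δρ/Δz = 1.36/58 = 0.023 kg m⁻⁴
  185–191 m: Δρ/Δz = 0.23/6 = 0.038 kg m⁻⁴
The largest gradient is in the 185–191 m interval — the pycnocline.

185–191 m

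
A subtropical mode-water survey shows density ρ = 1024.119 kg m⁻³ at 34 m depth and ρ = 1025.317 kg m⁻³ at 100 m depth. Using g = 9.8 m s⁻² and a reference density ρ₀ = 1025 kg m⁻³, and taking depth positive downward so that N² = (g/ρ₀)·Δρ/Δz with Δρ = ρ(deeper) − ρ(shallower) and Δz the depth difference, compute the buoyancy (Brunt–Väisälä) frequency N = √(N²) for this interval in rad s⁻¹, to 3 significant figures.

0.0132 rad s⁻¹

Δρ = 1025.317 − 1024.119 = 1.198 kg m⁻³ over Δz = 100 − 34 = 66 m.
N² = (9.8/1025) × (1.198/66) = 1.7355 × 10⁻⁴ s⁻².
N = √(1.7355 × 10⁻⁴) = 0.013174 rad s⁻¹ ≈ 0.0132 rad s⁻¹.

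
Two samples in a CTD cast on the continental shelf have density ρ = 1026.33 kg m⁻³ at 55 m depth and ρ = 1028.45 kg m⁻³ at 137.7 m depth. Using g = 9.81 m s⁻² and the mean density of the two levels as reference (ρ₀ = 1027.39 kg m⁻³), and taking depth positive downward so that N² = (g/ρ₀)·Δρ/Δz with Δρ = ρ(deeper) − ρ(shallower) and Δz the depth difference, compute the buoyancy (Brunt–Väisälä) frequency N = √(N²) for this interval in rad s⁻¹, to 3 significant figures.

Δρ = 1028.45 − 1026.33 = 2.12 kg m⁻³ over Δz = 137.7 − 55 = 82.7 m.
N² = (9.81/1027.39) × (2.12/82.7) = 2.4477 × 10⁻⁴ s⁻².
N = √(2.4477 × 10⁻⁴) = 0.015645 rad s⁻¹ ≈ 0.0156 rad s⁻¹.
A positive N² confirms static stability across the interval.

0.0156 rad s⁻¹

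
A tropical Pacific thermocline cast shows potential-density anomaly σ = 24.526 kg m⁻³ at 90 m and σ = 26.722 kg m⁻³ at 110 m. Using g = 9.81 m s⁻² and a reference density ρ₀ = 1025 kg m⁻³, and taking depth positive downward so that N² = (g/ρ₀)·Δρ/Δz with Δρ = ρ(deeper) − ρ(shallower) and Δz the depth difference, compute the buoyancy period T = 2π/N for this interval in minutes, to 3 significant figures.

Δρ = 1026.722 − 1024.526 = 2.196 kg m⁻³ over Δz = 110 − 90 = 20 m.
N² = (9.81/1025) × (2.196/20) = 1.0509 × 10⁻³ s⁻².
N = √(1.0509 × 10⁻³) = 0.032418 rad s⁻¹, so T = 2π/N = 193.82 s = 3.2303 min ≈ 3.23 min.

3.23 min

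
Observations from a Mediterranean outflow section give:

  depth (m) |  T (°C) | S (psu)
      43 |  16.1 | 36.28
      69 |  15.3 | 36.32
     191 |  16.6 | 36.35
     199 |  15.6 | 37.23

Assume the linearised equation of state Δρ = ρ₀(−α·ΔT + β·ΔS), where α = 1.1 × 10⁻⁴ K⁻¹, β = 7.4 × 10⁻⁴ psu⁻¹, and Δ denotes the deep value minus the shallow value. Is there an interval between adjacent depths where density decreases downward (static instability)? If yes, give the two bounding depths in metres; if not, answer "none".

Evaluate Δρ/ρ₀ = −αΔT + βΔS across each adjacent pair:
  43–69 m: −αΔT+βΔS = −(1.1 × 10⁻⁴)(-0.8)+(7.4 × 10⁻⁴)(+0.04) = 1.2 × 10⁻⁴ → stable
  69–191 m: −αΔT+βΔS = −(1.1 × 10⁻⁴)(+1.3)+(7.4 × 10⁻⁴)(+0.03) = -1.2 × 10⁻⁴ → UNSTABLE
  191–199 m: −αΔT+βΔS = −(1.1 × 10⁻⁴)(-1.0)+(7.4 × 10⁻⁴)(+0.88) = 7.6 × 10⁻⁴ → stable
The 69–191 m interval has Δρ < 0: lighter water underlies denser water.

69–191 m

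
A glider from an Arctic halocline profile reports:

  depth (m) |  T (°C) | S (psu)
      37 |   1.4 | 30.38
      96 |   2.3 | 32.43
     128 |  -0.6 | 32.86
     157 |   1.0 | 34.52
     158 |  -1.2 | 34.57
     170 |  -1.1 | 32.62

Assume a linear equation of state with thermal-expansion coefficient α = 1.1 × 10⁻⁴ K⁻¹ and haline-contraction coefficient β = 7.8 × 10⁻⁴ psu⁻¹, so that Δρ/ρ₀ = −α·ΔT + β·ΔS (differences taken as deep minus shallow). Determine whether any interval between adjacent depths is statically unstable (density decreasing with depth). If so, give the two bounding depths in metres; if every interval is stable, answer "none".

Evaluate Δρ/ρ₀ = −αΔT + βΔS across each adjacent pair:
  37–96 m: −αΔT+βΔS = −(1.1 × 10⁻⁴)(+0.9)+(7.8 × 10⁻⁴)(+2.05) = 1.5 × 10⁻³ → stable
  96–128 m: −αΔT+βΔS = −(1.1 × 10⁻⁴)(-2.9)+(7.8 × 10⁻⁴)(+0.43) = 6.5 × 10⁻⁴ → stable
  128–157 m: −αΔT+βΔS = −(1.1 × 10⁻⁴)(+1.6)+(7.8 × 10⁻⁴)(+1.66) = 1.1 × 10⁻³ → stable
  157–158 m: −αΔT+βΔS = −(1.1 × 10⁻⁴)(-2.2)+(7.8 × 10⁻⁴)(+0.05) = 2.8 × 10⁻⁴ → stable
  158–170 m: −αΔT+βΔS = −(1.1 × 10⁻⁴)(+0.1)+(7.8 × 10⁻⁴)(-1.95) = -1.5 × 10⁻³ → UNSTABLE
The 158–170 m interval has Δρ < 0: lighter water underlies denser water.

158–170 m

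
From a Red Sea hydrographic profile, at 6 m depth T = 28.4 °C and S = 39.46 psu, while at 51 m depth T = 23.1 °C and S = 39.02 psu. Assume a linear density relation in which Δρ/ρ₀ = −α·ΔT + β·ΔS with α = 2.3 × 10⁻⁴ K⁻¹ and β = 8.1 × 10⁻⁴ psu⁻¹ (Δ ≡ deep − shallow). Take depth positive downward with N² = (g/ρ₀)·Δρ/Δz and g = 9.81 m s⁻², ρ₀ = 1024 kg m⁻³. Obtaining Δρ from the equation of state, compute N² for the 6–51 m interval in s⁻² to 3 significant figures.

ΔT = -5.3 K, ΔS = -0.44 psu (deep − shallow).
Δρ/ρ₀ = −αΔT + βΔS = 1.219 × 10⁻³ − 3.564 × 10⁻⁴ = 8.626 × 10⁻⁴, so Δρ ≈ 0.8833 kg m⁻³.
N² = (g/ρ₀)·Δρ/Δz = g·(Δρ/ρ₀)/Δz = 9.81 × 8.626 × 10⁻⁴ / 45 = 1.8805 × 10⁻⁴ s⁻² ≈ 1.88 × 10⁻⁴ s⁻².

1.88 × 10⁻⁴ s⁻²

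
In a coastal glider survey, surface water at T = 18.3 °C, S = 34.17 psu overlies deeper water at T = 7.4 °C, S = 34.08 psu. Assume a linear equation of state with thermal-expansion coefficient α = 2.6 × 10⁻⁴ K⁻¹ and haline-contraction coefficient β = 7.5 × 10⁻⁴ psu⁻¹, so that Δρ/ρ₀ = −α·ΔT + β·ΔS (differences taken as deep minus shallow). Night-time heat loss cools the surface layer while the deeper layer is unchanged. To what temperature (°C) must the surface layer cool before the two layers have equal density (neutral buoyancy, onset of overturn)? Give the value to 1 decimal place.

Neutral buoyancy requires Δρ = 0, i.e. −α(T_deep − T_surf′) + β(S_deep − S_surf) = 0.
T_surf′ = T_deep − (β/α)·ΔS = 7.4 − (7.5 × 10⁻⁴/2.6 × 10⁻⁴)·(-0.09) = 7.660 °C.
Cooling required: 18.3 − (7.660) = 10.640 °C.

7.7 °C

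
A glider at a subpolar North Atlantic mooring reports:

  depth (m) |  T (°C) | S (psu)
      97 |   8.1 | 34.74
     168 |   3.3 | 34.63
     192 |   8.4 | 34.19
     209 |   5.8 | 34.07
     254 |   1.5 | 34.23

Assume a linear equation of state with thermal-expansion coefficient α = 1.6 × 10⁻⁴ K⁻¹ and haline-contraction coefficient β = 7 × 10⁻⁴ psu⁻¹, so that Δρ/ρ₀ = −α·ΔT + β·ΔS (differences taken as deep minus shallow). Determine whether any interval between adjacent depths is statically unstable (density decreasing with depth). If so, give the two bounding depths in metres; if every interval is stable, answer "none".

168–192 m

Evaluate Δρ/ρ₀ = −αΔT + βΔS across each adjacent pair:
  97–168 m: −αΔT+βΔS = −(1.6 × 10⁻⁴)(-4.8)+(7 × 10⁻⁴)(-0.11) = 6.9 × 10⁻⁴ → stable
  168–192 m: −αΔT+βΔS = −(1.6 × 10⁻⁴)(+5.1)+(7 × 10⁻⁴)(-0.44) = -1.1 × 10⁻³ → UNSTABLE
  192–209 m: −αΔT+βΔS = −(1.6 × 10⁻⁴)(-2.6)+(7 × 10⁻⁴)(-0.12) = 3.3 × 10⁻⁴ → stable
  209–254 m: −αΔT+βΔS = −(1.6 × 10⁻⁴)(-4.3)+(7 × 10⁻⁴)(+0.16) = 8.0 × 10⁻⁴ → stable
The 168–192 m interval has Δρ < 0: lighter water underlies denser water.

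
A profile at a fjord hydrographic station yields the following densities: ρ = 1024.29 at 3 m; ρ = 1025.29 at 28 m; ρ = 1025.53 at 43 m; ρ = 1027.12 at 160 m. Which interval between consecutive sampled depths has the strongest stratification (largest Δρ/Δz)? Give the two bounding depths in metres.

Compute the density gradient over each adjacent pair:
  3–28 m: Δρ/Δz = 1.00/25 = 0.040 kg m⁻⁴
  28–43 m: Δρ/Δz = 0.24/15 = 0.016 kg m⁻⁴
  43–160 m: Δρ/Δz = 1.59/117 = 0.014 kg m⁻⁴
The largest gradient is in the 3–28 m interval — the pycnocline.

3–28 m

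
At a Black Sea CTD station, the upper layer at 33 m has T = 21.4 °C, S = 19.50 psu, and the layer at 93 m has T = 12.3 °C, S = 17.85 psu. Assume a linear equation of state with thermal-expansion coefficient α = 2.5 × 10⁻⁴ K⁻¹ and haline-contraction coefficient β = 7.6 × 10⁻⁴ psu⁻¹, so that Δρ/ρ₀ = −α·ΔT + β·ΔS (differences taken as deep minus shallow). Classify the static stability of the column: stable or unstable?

stable

ΔT = 12.3 − 21.4 = -9.1 K and ΔS = 17.85 − 19.50 = -1.65 psu (deep − shallow).
−αΔT = 2.275 × 10⁻³; βΔS = -1.254 × 10⁻³; sum Δρ/ρ₀ = 1.021 × 10⁻³.
Δρ/ρ₀ > 0, so Δρ > 0: deeper water is denser → statically stable.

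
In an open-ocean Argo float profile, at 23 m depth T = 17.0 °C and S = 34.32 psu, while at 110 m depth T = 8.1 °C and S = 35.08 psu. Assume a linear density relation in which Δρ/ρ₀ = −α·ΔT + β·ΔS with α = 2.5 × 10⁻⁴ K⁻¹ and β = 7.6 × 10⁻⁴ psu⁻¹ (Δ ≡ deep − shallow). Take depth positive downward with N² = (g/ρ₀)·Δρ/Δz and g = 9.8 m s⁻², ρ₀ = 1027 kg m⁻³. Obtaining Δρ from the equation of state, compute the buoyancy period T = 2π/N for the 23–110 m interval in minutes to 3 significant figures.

ΔT = -8.9 K, ΔS = +0.76 psu (deep − shallow).
Δρ/ρ₀ = −αΔT + βΔS = 2.225 × 10⁻³ + 5.776 × 10⁻⁴ = 2.8026 × 10⁻³, so Δρ ≈ 2.878 kg m⁻³.
N² = (g/ρ₀)·Δρ/Δz = g·(Δρ/ρ₀)/Δz = 9.8 × 2.8026 × 10⁻³ / 87 = 3.1570 × 10⁻⁴ s⁻².
N = √(3.1570 × 10⁻⁴) = 0.017768 rad s⁻¹ → T = 2π/N = 353.62 s = 5.8937 min ≈ 5.89 min.

5.89 min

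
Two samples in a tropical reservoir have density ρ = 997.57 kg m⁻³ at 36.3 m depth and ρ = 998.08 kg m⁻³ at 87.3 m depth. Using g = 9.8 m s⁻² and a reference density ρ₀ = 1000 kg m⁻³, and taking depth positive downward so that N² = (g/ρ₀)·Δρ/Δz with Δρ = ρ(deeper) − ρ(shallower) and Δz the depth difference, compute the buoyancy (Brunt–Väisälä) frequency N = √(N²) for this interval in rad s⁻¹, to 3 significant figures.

9.90 × 10⁻³ rad s⁻¹

Δρ = 998.08 − 997.57 = 0.51 kg m⁻³ over Δz = 87.3 − 36.3 = 51 m.
N² = (9.8/1000) × (0.51/51) = 9.8000 × 10⁻⁵ s⁻².
N = √(9.8000 × 10⁻⁵) = 9.8995 × 10⁻³ rad s⁻¹ ≈ 9.90 × 10⁻³ rad s⁻¹.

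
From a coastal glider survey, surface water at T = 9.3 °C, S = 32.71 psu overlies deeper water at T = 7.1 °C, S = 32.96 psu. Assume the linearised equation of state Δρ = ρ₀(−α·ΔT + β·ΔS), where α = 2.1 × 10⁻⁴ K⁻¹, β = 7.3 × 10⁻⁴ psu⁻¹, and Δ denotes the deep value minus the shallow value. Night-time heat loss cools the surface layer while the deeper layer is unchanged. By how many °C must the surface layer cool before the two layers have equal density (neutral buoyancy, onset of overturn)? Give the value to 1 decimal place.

3.1 °C

Neutral buoyancy requires Δρ = 0, i.e. −α(T_deep − T_surf′) + β(S_deep − S_surf) = 0.
T_surf′ = T_deep − (β/α)·ΔS = 7.1 − (7.3 × 10⁻⁴/2.1 × 10⁻⁴)·(+0.25) = 6.231 °C.
Cooling required: 9.3 − (6.231) = 3.069 °C.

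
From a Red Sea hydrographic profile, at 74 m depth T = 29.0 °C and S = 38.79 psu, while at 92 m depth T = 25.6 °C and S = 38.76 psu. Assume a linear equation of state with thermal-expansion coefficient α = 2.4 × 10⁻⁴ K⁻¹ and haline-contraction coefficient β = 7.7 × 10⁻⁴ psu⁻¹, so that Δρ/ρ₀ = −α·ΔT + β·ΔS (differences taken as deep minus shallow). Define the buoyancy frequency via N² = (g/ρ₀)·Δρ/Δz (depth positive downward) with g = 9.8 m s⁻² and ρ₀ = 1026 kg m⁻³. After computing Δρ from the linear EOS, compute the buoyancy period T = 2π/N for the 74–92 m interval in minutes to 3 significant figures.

5.04 min

ΔT = -3.4 K, ΔS = -0.03 psu (deep − shallow).
Δρ/ρ₀ = −αΔT + βΔS = 8.16 × 10⁻⁴ − 2.31 × 10⁻⁵ = 7.929 × 10⁻⁴, so Δρ ≈ 0.8135 kg m⁻³.
N² = (g/ρ₀)·Δρ/Δz = g·(Δρ/ρ₀)/Δz = 9.8 × 7.929 × 10⁻⁴ / 18 = 4.3169 × 10⁻⁴ s⁻².
N = √(4.3169 × 10⁻⁴) = 0.020777 rad s⁻¹ → T = 2π/N = 302.41 s = 5.0402 min ≈ 5.04 min.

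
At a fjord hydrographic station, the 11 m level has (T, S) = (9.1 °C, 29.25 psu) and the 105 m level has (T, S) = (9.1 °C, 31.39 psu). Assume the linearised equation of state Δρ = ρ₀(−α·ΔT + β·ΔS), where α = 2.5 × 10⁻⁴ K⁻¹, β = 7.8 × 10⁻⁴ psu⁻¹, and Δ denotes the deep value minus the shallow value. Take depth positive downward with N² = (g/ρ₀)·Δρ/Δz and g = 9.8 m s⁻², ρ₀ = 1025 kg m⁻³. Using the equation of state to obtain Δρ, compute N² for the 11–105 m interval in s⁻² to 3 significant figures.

ΔT = +0.0 K, ΔS = +2.14 psu (deep − shallow).
Δρ/ρ₀ = −αΔT + βΔS = 0 + 1.6692 × 10⁻³ = 1.6692 × 10⁻³, so Δρ ≈ 1.711 kg m⁻³.
N² = (g/ρ₀)·Δρ/Δz = g·(Δρ/ρ₀)/Δz = 9.8 × 1.6692 × 10⁻³ / 94 = 1.7402 × 10⁻⁴ s⁻² ≈ 1.74 × 10⁻⁴ s⁻².

1.74 × 10⁻⁴ s⁻²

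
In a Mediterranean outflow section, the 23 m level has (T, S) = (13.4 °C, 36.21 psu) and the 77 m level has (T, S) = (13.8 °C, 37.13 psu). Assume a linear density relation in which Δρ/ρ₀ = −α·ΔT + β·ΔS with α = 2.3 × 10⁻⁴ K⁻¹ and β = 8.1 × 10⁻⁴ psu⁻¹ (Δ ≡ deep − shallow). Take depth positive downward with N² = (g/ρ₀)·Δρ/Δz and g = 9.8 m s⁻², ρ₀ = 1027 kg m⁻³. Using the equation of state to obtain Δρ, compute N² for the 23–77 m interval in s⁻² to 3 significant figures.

1.19 × 10⁻⁴ s⁻²

ΔT = +0.4 K, ΔS = +0.92 psu (deep − shallow).
Δρ/ρ₀ = −αΔT + βΔS = -9.20 × 10⁻⁵ + 7.452 × 10⁻⁴ = 6.532 × 10⁻⁴, so Δρ ≈ 0.6708 kg m⁻³.
N² = (g/ρ₀)·Δρ/Δz = g·(Δρ/ρ₀)/Δz = 9.8 × 6.532 × 10⁻⁴ / 54 = 1.1854 × 10⁻⁴ s⁻² ≈ 1.19 × 10⁻⁴ s⁻².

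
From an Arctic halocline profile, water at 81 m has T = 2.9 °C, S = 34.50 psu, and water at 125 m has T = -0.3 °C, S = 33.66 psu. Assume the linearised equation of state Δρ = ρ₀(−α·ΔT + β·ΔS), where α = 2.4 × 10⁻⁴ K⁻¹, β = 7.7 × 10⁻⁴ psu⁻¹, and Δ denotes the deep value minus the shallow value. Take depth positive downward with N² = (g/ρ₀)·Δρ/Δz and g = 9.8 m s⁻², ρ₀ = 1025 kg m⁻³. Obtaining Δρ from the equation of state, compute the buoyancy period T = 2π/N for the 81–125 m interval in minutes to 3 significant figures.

20.2 min

ΔT = -3.2 K, ΔS = -0.84 psu (deep − shallow).
Δρ/ρ₀ = −αΔT + βΔS = 7.68 × 10⁻⁴ − 6.468 × 10⁻⁴ = 1.212 × 10⁻⁴, so Δρ ≈ 0.1242 kg m⁻³.
N² = (g/ρ₀)·Δρ/Δz = g·(Δρ/ρ₀)/Δz = 9.8 × 1.212 × 10⁻⁴ / 44 = 2.6995 × 10⁻⁵ s⁻².
N = √(2.6995 × 10⁻⁵) = 5.1957 × 10⁻³ rad s⁻¹ → T = 2π/N = 1.2093 × 10³ s = 20.155 min ≈ 20.2 min.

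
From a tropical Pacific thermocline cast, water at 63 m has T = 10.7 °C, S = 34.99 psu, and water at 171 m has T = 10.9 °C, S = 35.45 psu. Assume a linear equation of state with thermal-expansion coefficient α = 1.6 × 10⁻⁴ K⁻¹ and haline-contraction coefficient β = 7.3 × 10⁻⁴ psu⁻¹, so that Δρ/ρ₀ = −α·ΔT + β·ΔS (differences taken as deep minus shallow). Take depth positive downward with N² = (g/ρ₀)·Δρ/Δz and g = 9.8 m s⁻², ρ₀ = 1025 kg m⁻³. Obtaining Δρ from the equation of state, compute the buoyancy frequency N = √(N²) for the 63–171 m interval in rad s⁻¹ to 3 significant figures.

5.25 × 10⁻³ rad s⁻¹

ΔT = +0.2 K, ΔS = +0.46 psu (deep − shallow).
Δρ/ρ₀ = −αΔT + βΔS = -3.20 × 10⁻⁵ + 3.358 × 10⁻⁴ = 3.038 × 10⁻⁴, so Δρ ≈ 0.3114 kg m⁻³.
N² = (g/ρ₀)·Δρ/Δz = g·(Δρ/ρ₀)/Δz = 9.8 × 3.038 × 10⁻⁴ / 108 = 2.7567 × 10⁻⁵ s⁻².
N = √(2.7567 × 10⁻⁵) = 5.2504 × 10⁻³ rad s⁻¹ ≈ 5.25 × 10⁻³ rad s⁻¹.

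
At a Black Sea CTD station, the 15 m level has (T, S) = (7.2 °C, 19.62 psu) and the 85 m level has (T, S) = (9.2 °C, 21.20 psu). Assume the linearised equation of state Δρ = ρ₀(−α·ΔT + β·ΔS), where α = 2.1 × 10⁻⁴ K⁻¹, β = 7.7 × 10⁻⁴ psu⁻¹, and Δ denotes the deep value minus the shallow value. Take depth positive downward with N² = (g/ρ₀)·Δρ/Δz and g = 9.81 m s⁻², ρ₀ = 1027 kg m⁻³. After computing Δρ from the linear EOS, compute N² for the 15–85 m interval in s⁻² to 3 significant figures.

ΔT = +2.0 K, ΔS = +1.58 psu (deep − shallow).
Δρ/ρ₀ = −αΔT + βΔS = -4.20 × 10⁻⁴ + 1.2166 × 10⁻³ = 7.966 × 10⁻⁴, so Δρ ≈ 0.8181 kg m⁻³.
N² = (g/ρ₀)·Δρ/Δz = g·(Δρ/ρ₀)/Δz = 9.81 × 7.966 × 10⁻⁴ / 70 = 1.1164 × 10⁻⁴ s⁻² ≈ 1.12 × 10⁻⁴ s⁻².

1.12 × 10⁻⁴ s⁻²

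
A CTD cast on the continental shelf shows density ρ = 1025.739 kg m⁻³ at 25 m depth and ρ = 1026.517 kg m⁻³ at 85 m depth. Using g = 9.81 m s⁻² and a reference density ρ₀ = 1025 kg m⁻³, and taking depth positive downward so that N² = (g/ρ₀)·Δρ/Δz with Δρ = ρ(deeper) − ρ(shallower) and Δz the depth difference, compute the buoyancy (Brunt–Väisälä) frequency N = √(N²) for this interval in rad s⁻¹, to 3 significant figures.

0.0111 rad s⁻¹

Δρ = 1026.517 − 1025.739 = 0.778 kg m⁻³ over Δz = 85 − 25 = 60 m.
N² = (9.81/1025) × (0.778/60) = 1.2410 × 10⁻⁴ s⁻².
N = √(1.2410 × 10⁻⁴) = 0.011140 rad s⁻¹ ≈ 0.0111 rad s⁻¹.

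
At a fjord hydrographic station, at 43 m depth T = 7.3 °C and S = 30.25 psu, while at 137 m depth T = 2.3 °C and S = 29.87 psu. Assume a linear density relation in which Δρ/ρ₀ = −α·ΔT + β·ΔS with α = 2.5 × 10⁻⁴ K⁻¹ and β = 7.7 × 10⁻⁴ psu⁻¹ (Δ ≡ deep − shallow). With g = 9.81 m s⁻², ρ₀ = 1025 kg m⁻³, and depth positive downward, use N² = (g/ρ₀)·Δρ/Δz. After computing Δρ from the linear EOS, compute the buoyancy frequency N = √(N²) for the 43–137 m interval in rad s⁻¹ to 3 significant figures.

ΔT = -5.0 K, ΔS = -0.38 psu (deep − shallow).
Δρ/ρ₀ = −αΔT + βΔS = 1.25 × 10⁻³ − 2.926 × 10⁻⁴ = 9.574 × 10⁻⁴, so Δρ ≈ 0.9813 kg m⁻³.
N² = (g/ρ₀)·Δρ/Δz = g·(Δρ/ρ₀)/Δz = 9.81 × 9.574 × 10⁻⁴ / 94 = 9.9916 × 10⁻⁵ s⁻².
N = √(9.9916 × 10⁻⁵) = 9.9958 × 10⁻³ rad s⁻¹ ≈ 0.0100 rad s⁻¹.

0.0100 rad s⁻¹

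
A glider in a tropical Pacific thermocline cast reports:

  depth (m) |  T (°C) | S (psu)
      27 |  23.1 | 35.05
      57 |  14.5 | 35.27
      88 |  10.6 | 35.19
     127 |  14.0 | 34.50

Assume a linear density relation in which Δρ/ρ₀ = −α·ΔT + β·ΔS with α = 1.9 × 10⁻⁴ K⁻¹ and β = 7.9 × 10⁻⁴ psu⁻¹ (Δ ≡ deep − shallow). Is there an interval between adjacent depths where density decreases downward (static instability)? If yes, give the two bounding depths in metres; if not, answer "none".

88–127 m

Evaluate Δρ/ρ₀ = −αΔT + βΔS across each adjacent pair:
  27–57 m: −αΔT+βΔS = −(1.9 × 10⁻⁴)(-8.6)+(7.9 × 10⁻⁴)(+0.22) = 1.8 × 10⁻³ → stable
  57–88 m: −αΔT+βΔS = −(1.9 × 10⁻⁴)(-3.9)+(7.9 × 10⁻⁴)(-0.08) = 6.8 × 10⁻⁴ → stable
  88–127 m: −αΔT+βΔS = −(1.9 × 10⁻⁴)(+3.4)+(7.9 × 10⁻⁴)(-0.69) = -1.2 × 10⁻³ → UNSTABLE
The 88–127 m interval has Δρ < 0: lighter water underlies denser water.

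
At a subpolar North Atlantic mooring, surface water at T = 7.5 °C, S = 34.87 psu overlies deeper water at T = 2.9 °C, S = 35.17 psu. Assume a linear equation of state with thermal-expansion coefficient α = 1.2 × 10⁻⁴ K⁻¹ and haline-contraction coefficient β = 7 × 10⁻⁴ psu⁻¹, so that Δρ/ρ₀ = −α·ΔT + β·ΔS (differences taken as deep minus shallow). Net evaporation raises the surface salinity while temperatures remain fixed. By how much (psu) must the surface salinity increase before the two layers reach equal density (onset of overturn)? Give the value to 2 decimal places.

1.09 psu

Neutral buoyancy requires −α(T_deep − T_surf) + β(S_deep − S_surf′) = 0.
S_surf′ = S_deep − (α/β)·ΔT = 35.17 − (1.2 × 10⁻⁴/7 × 10⁻⁴)·(-4.6) = 35.9586 psu.
Increase required: 35.9586 − 34.87 = 1.0886 psu.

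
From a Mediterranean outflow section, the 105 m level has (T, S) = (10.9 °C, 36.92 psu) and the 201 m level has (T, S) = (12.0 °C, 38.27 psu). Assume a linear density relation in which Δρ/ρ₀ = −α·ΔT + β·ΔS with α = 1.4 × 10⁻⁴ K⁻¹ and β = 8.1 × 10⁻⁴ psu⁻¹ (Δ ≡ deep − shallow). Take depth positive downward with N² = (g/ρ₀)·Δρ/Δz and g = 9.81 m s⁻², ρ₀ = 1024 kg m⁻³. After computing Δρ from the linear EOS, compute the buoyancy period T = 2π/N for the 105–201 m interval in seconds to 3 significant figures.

641 s

ΔT = +1.1 K, ΔS = +1.35 psu (deep − shallow).
Δρ/ρ₀ = −αΔT + βΔS = -1.54 × 10⁻⁴ + 1.0935 × 10⁻³ = 9.395 × 10⁻⁴, so Δρ ≈ 0.9620 kg m⁻³.
N² = (g/ρ₀)·Δρ/Δz = g·(Δρ/ρ₀)/Δz = 9.81 × 9.395 × 10⁻⁴ / 96 = 9.6005 × 10⁻⁵ s⁻².
N = √(9.6005 × 10⁻⁵) = 9.7982 × 10⁻³ rad s⁻¹ → T = 2π/N = 641.26 s ≈ 641 s.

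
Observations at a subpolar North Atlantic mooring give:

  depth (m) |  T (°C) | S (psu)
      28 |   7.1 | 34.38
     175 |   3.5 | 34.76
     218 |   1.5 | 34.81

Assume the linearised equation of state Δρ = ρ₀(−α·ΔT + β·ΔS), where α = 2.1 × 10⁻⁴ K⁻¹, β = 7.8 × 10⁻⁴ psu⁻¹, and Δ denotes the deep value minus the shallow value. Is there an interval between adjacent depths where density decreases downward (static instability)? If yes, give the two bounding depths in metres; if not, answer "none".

none

Evaluate Δρ/ρ₀ = −αΔT + βΔS across each adjacent pair:
  28–175 m: −αΔT+βΔS = −(2.1 × 10⁻⁴)(-3.6)+(7.8 × 10⁻⁴)(+0.38) = 1.1 × 10⁻³ → stable
  175–218 m: −αΔT+βΔS = −(2.1 × 10⁻⁴)(-2.0)+(7.8 × 10⁻⁴)(+0.05) = 4.6 × 10⁻⁴ → stable
Every interval has Δρ > 0: the column is stably stratified throughout.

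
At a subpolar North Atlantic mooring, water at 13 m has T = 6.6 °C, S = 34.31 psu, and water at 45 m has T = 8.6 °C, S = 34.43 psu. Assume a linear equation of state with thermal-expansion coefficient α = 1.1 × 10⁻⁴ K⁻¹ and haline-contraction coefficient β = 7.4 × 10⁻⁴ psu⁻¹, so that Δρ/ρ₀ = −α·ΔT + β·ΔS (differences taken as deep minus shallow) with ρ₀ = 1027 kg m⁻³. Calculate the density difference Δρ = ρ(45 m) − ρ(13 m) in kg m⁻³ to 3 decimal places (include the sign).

-0.135 kg m⁻³

ΔT = +2.0 K, ΔS = +0.12 psu (deep − shallow).
Δρ/ρ₀ = −(1.1 × 10⁻⁴)(+2.0) + (7.4 × 10⁻⁴)(+0.12) = -1.312 × 10⁻⁴.
Δρ = 1027 × (-1.312 × 10⁻⁴) = -0.135 kg m⁻³.
Negative Δρ: lighter below, statically unstable.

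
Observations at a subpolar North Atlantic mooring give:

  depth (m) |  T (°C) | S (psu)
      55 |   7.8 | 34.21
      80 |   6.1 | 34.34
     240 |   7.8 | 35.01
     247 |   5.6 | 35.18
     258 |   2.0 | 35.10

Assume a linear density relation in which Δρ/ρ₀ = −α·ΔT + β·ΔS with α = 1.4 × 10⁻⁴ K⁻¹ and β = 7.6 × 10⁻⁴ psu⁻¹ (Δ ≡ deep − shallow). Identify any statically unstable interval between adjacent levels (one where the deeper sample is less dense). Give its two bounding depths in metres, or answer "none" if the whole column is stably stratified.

none

Evaluate Δρ/ρ₀ = −αΔT + βΔS across each adjacent pair:
  55–80 m: −αΔT+βΔS = −(1.4 × 10⁻⁴)(-1.7)+(7.6 × 10⁻⁴)(+0.13) = 3.4 × 10⁻⁴ → stable
  80–240 m: −αΔT+βΔS = −(1.4 × 10⁻⁴)(+1.7)+(7.6 × 10⁻⁴)(+0.67) = 2.7 × 10⁻⁴ → stable
  240–247 m: −αΔT+βΔS = −(1.4 × 10⁻⁴)(-2.2)+(7.6 × 10⁻⁴)(+0.17) = 4.4 × 10⁻⁴ → stable
  247–258 m: −αΔT+βΔS = −(1.4 × 10⁻⁴)(-3.6)+(7.6 × 10⁻⁴)(-0.08) = 4.4 × 10⁻⁴ → stable
Every interval has Δρ > 0: the column is stably stratified throughout.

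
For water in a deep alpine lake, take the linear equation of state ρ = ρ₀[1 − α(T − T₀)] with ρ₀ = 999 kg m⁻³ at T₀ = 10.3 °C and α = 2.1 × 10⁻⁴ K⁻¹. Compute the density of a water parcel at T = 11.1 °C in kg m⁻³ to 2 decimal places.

998.83 kg m⁻³

T − T₀ = +0.8 K.
Bracket = 1 − α·(+0.8) = 1 + (-1.68 × 10⁻⁴) = 0.9998320.
ρ = 999 × 0.9998320 = 998.83 kg m⁻³.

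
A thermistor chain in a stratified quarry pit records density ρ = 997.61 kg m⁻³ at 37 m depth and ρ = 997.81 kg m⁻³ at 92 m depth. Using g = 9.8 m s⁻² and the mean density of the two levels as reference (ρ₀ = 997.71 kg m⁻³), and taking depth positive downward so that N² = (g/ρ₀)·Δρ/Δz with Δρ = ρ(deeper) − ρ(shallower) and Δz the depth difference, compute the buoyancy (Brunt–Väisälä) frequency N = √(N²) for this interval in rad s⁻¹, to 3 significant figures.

Δρ = 997.81 − 997.61 = 0.20 kg m⁻³ over Δz = 92 − 37 = 55 m.
N² = (9.8/997.71) × (0.20/55) = 3.5718 × 10⁻⁵ s⁻².
N = √(3.5718 × 10⁻⁵) = 5.9765 × 10⁻³ rad s⁻¹ ≈ 5.98 × 10⁻³ rad s⁻¹.

5.98 × 10⁻³ rad s⁻¹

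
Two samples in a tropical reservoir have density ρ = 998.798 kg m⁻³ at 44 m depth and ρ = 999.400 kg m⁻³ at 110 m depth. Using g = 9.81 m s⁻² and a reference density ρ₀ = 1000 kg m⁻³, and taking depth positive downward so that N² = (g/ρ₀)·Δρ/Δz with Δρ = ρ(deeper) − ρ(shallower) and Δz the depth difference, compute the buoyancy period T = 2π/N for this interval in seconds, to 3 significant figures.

664 s

Δρ = 999.400 − 998.798 = 0.602 kg m⁻³ over Δz = 110 − 44 = 66 m.
N² = (9.81/1000) × (0.602/66) = 8.9479 × 10⁻⁵ s⁻².
N = √(8.9479 × 10⁻⁵) = 9.4593 × 10⁻³ rad s⁻¹, so T = 2π/N = 664.23 s ≈ 664 s.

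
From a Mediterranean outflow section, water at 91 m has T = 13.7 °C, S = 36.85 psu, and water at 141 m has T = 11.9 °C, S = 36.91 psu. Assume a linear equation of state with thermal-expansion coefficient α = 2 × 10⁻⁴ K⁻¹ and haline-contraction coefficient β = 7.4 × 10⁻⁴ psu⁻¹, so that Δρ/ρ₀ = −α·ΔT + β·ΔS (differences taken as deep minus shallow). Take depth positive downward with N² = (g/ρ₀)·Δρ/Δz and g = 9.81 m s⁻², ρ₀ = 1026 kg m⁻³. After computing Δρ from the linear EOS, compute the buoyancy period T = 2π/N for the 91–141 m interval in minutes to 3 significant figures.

ΔT = -1.8 K, ΔS = +0.06 psu (deep − shallow).
Δρ/ρ₀ = −αΔT + βΔS = 3.60 × 10⁻⁴ + 4.44 × 10⁻⁵ = 4.044 × 10⁻⁴, so Δρ ≈ 0.4149 kg m⁻³.
N² = (g/ρ₀)·Δρ/Δz = g·(Δρ/ρ₀)/Δz = 9.81 × 4.044 × 10⁻⁴ / 50 = 7.9343 × 10⁻⁵ s⁻².
N = √(7.9343 × 10⁻⁵) = 8.9075 × 10⁻³ rad s⁻¹ → T = 2π/N = 705.38 s = 11.756 min ≈ 11.8 min.

11.8 min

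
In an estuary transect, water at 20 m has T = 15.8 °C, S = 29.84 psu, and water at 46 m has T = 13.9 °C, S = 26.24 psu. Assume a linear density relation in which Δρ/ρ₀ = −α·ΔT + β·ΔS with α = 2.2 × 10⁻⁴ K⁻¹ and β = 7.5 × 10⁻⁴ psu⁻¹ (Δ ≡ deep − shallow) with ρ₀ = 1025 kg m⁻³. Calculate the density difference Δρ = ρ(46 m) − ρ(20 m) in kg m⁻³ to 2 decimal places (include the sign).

-2.34 kg m⁻³

ΔT = -1.9 K, ΔS = -3.60 psu (deep − shallow).
Δρ/ρ₀ = −(2.2 × 10⁻⁴)(-1.9) + (7.5 × 10⁻⁴)(-3.60) = -2.282 × 10⁻³.
Δρ = 1025 × (-2.282 × 10⁻³) = -2.34 kg m⁻³.
Negative Δρ: lighter below, statically unstable.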